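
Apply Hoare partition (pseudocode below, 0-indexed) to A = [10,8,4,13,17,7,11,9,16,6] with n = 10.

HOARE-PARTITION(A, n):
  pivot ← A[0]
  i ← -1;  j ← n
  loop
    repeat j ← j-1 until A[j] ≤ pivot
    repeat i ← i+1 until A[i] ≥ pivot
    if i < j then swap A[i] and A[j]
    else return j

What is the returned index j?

4

pivot=10
j stops at 9 (6), i stops at 0 (10); swap ⇒ [6,8,4,13,17,7,11,9,16,10]
j stops at 7 (9), i stops at 3 (13); swap ⇒ [6,8,4,9,17,7,11,13,16,10]
j stops at 5 (7), i stops at 4 (17); swap ⇒ [6,8,4,9,7,17,11,13,16,10]
j stops at 4, i stops at 5; i≥j ⇒ return 4. A=[6,8,4,9,7,17,11,13,16,10]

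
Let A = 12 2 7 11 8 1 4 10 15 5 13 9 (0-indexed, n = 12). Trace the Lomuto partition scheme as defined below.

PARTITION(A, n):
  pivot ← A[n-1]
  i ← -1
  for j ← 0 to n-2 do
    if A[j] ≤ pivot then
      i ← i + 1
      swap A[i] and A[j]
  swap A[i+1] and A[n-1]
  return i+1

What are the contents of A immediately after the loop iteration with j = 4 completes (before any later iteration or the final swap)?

2 7 8 11 12 1 4 10 15 5 13 9

pivot = A[11] = 9; i = -1
j=0: A[0]=12 > 9 → no swap
j=1: A[1]=2 ≤ 9 → i=0, swap A[0],A[1] → 2 12 7 11 8 1 4 10 15 5 13 9
j=2: A[2]=7 ≤ 9 → i=1, swap A[1],A[2] → 2 7 12 11 8 1 4 10 15 5 13 9
j=3: A[3]=11 > 9 → no swap
j=4: A[4]=8 ≤ 9 → i=2, swap A[2],A[4] → 2 7 8 11 12 1 4 10 15 5 13 9
(after j=4) A = 2 7 8 11 12 1 4 10 15 5 13 9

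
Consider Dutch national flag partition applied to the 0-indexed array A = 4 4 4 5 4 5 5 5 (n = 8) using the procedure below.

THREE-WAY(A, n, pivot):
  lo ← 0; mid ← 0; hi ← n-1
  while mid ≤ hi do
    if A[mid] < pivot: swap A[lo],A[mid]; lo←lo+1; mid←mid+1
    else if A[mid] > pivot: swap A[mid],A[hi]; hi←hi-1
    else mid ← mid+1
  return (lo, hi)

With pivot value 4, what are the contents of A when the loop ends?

4 4 4 4 5 5 5 5

pivot = 4; lo=0, mid=0, hi=7
A[mid]=4=4: mid=1
A[mid]=4=4: mid=2
A[mid]=4=4: mid=3
A[mid]=5>4: swap A[3],A[7]; hi=6 → 4 4 4 5 4 5 5 5
A[mid]=5>4: swap A[3],A[6]; hi=5 → 4 4 4 5 4 5 5 5
A[mid]=5>4: swap A[3],A[5]; hi=4 → 4 4 4 5 4 5 5 5
A[mid]=5>4: swap A[3],A[4]; hi=3 → 4 4 4 4 5 5 5 5
A[mid]=4=4: mid=4
end: lo=0, hi=3; A = 4 4 4 4 5 5 5 5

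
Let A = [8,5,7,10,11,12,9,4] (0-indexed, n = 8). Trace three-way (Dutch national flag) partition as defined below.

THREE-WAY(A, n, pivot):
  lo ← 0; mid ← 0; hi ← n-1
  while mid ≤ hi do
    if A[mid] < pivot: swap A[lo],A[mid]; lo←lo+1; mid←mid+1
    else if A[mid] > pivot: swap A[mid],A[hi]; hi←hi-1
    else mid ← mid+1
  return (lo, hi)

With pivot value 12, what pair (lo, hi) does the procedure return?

(7, 7)

pivot = 12; lo=0, mid=0, hi=7
A[mid]=8<12: swap A[0],A[0]; lo=1,mid=1 → [8,5,7,10,11,12,9,4]
A[mid]=5<12: swap A[1],A[1]; lo=2,mid=2 → [8,5,7,10,11,12,9,4]
A[mid]=7<12: swap A[2],A[2]; lo=3,mid=3 → [8,5,7,10,11,12,9,4]
A[mid]=10<12: swap A[3],A[3]; lo=4,mid=4 → [8,5,7,10,11,12,9,4]
A[mid]=11<12: swap A[4],A[4]; lo=5,mid=5 → [8,5,7,10,11,12,9,4]
A[mid]=12=12: mid=6
A[mid]=9<12: swap A[5],A[6]; lo=6,mid=7 → [8,5,7,10,11,9,12,4]
A[mid]=4<12: swap A[6],A[7]; lo=7,mid=8 → [8,5,7,10,11,9,4,12]
end: lo=7, hi=7; A = [8,5,7,10,11,9,4,12]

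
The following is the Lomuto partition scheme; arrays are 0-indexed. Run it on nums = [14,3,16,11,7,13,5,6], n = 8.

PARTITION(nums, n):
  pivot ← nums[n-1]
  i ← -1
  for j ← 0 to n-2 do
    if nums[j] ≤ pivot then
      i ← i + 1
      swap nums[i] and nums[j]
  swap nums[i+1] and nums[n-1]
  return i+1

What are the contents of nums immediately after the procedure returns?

pivot=6, i=-1
j=0: 14>6, skip
j=1: 3≤6, i=0, swap(0,1) ⇒ [3,14,16,11,7,13,5,6]
j=2: 16>6, skip
j=3: 11>6, skip
j=4: 7>6, skip
j=5: 13>6, skip
j=6: 5≤6, i=1, swap(1,6) ⇒ [3,5,16,11,7,13,14,6]
swap(2,7) ⇒ [3,5,6,11,7,13,14,16]; return 2

[3,5,6,11,7,13,14,16]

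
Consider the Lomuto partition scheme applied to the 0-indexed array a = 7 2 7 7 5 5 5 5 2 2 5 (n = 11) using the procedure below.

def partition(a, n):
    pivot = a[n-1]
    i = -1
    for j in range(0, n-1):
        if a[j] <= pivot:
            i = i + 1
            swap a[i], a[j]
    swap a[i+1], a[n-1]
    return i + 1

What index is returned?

7

pivot=5, i=-1
j=0: 7>5, skip
j=1: 2≤5, i=0, swap(0,1) ⇒ 2 7 7 7 5 5 5 5 2 2 5
j=2: 7>5, skip
j=3: 7>5, skip
j=4: 5≤5, i=1, swap(1,4) ⇒ 2 5 7 7 7 5 5 5 2 2 5
j=5: 5≤5, i=2, swap(2,5) ⇒ 2 5 5 7 7 7 5 5 2 2 5
j=6: 5≤5, i=3, swap(3,6) ⇒ 2 5 5 5 7 7 7 5 2 2 5
j=7: 5≤5, i=4, swap(4,7) ⇒ 2 5 5 5 5 7 7 7 2 2 5
j=8: 2≤5, i=5, swap(5,8) ⇒ 2 5 5 5 5 2 7 7 7 2 5
j=9: 2≤5, i=6, swap(6,9) ⇒ 2 5 5 5 5 2 2 7 7 7 5
swap(7,10) ⇒ 2 5 5 5 5 2 2 5 7 7 7; return 7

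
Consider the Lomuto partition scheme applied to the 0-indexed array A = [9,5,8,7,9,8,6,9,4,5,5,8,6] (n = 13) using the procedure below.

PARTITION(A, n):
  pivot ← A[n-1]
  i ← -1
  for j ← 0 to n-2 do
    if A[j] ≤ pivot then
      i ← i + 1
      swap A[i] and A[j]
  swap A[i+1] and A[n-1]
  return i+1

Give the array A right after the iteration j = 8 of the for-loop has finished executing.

[5,6,4,7,9,8,9,9,8,5,5,8,6]

pivot=6, i=-1
j=0: 9>6, skip
j=1: 5≤6, i=0, swap(0,1) ⇒ [5,9,8,7,9,8,6,9,4,5,5,8,6]
j=2: 8>6, skip
j=3: 7>6, skip
j=4: 9>6, skip
j=5: 8>6, skip
j=6: 6≤6, i=1, swap(1,6) ⇒ [5,6,8,7,9,8,9,9,4,5,5,8,6]
j=7: 9>6, skip
j=8: 4≤6, i=2, swap(2,8) ⇒ [5,6,4,7,9,8,9,9,8,5,5,8,6]
(after j=8) A = [5,6,4,7,9,8,9,9,8,5,5,8,6]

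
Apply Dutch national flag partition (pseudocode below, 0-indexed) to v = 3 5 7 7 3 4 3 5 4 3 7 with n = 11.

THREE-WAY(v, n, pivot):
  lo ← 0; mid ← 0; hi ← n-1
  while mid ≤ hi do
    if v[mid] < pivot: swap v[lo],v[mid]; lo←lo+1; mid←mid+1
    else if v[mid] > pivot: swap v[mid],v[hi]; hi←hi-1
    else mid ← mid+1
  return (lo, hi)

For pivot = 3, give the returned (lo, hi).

lo=0 mid=0 hi=10
3=3: mid=1
5>3: swap(1,10), hi=9 ⇒ 3 7 7 7 3 4 3 5 4 3 5
7>3: swap(1,9), hi=8 ⇒ 3 3 7 7 3 4 3 5 4 7 5
3=3: mid=2
7>3: swap(2,8), hi=7 ⇒ 3 3 4 7 3 4 3 5 7 7 5
4>3: swap(2,7), hi=6 ⇒ 3 3 5 7 3 4 3 4 7 7 5
5>3: swap(2,6), hi=5 ⇒ 3 3 3 7 3 4 5 4 7 7 5
3=3: mid=3
7>3: swap(3,5), hi=4 ⇒ 3 3 3 4 3 7 5 4 7 7 5
4>3: swap(3,4), hi=3 ⇒ 3 3 3 3 4 7 5 4 7 7 5
3=3: mid=4
done. lo=0 hi=3; v=3 3 3 3 4 7 5 4 7 7 5

(0, 3)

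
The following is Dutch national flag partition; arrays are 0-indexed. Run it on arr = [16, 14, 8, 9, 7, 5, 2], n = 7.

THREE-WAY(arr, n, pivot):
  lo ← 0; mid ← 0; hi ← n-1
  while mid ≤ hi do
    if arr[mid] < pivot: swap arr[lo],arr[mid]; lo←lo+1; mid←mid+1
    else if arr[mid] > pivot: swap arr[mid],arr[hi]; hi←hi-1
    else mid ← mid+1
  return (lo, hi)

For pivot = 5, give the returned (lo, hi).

(1, 1)

pivot = 5; lo=0, mid=0, hi=6
arr[mid]=16>5: swap arr[0],arr[6]; hi=5 → [2, 14, 8, 9, 7, 5, 16]
arr[mid]=2<5: swap arr[0],arr[0]; lo=1,mid=1 → [2, 14, 8, 9, 7, 5, 16]
arr[mid]=14>5: swap arr[1],arr[5]; hi=4 → [2, 5, 8, 9, 7, 14, 16]
arr[mid]=5=5: mid=2
arr[mid]=8>5: swap arr[2],arr[4]; hi=3 → [2, 5, 7, 9, 8, 14, 16]
arr[mid]=7>5: swap arr[2],arr[3]; hi=2 → [2, 5, 9, 7, 8, 14, 16]
arr[mid]=9>5: swap arr[2],arr[2]; hi=1 → [2, 5, 9, 7, 8, 14, 16]
end: lo=1, hi=1; arr = [2, 5, 9, 7, 8, 14, 16]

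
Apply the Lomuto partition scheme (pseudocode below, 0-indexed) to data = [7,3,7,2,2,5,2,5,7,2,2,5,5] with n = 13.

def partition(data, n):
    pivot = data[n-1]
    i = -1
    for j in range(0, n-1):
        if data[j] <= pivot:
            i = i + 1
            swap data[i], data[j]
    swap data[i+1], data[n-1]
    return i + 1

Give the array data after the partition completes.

pivot = data[12] = 5; i = -1
j=0: data[0]=7 > 5 → no swap
j=1: data[1]=3 ≤ 5 → i=0, swap data[0],data[1] → [3,7,7,2,2,5,2,5,7,2,2,5,5]
j=2: data[2]=7 > 5 → no swap
j=3: data[3]=2 ≤ 5 → i=1, swap data[1],data[3] → [3,2,7,7,2,5,2,5,7,2,2,5,5]
j=4: data[4]=2 ≤ 5 → i=2, swap data[2],data[4] → [3,2,2,7,7,5,2,5,7,2,2,5,5]
j=5: data[5]=5 ≤ 5 → i=3, swap data[3],data[5] → [3,2,2,5,7,7,2,5,7,2,2,5,5]
j=6: data[6]=2 ≤ 5 → i=4, swap data[4],data[6] → [3,2,2,5,2,7,7,5,7,2,2,5,5]
j=7: data[7]=5 ≤ 5 → i=5, swap data[5],data[7] → [3,2,2,5,2,5,7,7,7,2,2,5,5]
j=8: data[8]=7 > 5 → no swap
j=9: data[9]=2 ≤ 5 → i=6, swap data[6],data[9] → [3,2,2,5,2,5,2,7,7,7,2,5,5]
j=10: data[10]=2 ≤ 5 → i=7, swap data[7],data[10] → [3,2,2,5,2,5,2,2,7,7,7,5,5]
j=11: data[11]=5 ≤ 5 → i=8, swap data[8],data[11] → [3,2,2,5,2,5,2,2,5,7,7,7,5]
final swap data[9],data[12] → [3,2,2,5,2,5,2,2,5,5,7,7,7]; return 9

[3,2,2,5,2,5,2,2,5,5,7,7,7]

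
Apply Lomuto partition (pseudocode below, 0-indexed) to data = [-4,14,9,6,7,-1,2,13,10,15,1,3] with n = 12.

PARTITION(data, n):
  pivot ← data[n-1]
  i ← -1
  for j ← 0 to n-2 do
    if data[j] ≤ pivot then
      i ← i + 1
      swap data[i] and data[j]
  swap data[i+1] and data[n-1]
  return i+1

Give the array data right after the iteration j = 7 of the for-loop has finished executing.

[-4,-1,2,6,7,14,9,13,10,15,1,3]

pivot=3, i=-1
j=0: -4≤3, i=0, swap(0,0) ⇒ [-4,14,9,6,7,-1,2,13,10,15,1,3]
j=1: 14>3, skip
j=2: 9>3, skip
j=3: 6>3, skip
j=4: 7>3, skip
j=5: -1≤3, i=1, swap(1,5) ⇒ [-4,-1,9,6,7,14,2,13,10,15,1,3]
j=6: 2≤3, i=2, swap(2,6) ⇒ [-4,-1,2,6,7,14,9,13,10,15,1,3]
j=7: 13>3, skip
(after j=7) data = [-4,-1,2,6,7,14,9,13,10,15,1,3]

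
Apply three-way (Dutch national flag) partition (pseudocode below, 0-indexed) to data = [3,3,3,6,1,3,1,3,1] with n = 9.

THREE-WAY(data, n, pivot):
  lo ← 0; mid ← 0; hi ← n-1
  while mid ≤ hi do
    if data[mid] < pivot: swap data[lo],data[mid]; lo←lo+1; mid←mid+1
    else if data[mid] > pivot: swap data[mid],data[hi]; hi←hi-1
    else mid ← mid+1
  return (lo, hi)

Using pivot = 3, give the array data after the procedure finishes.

[1,1,1,3,3,3,3,3,6]

pivot = 3; lo=0, mid=0, hi=8
data[mid]=3=3: mid=1
data[mid]=3=3: mid=2
data[mid]=3=3: mid=3
data[mid]=6>3: swap data[3],data[8]; hi=7 → [3,3,3,1,1,3,1,3,6]
data[mid]=1<3: swap data[0],data[3]; lo=1,mid=4 → [1,3,3,3,1,3,1,3,6]
data[mid]=1<3: swap data[1],data[4]; lo=2,mid=5 → [1,1,3,3,3,3,1,3,6]
data[mid]=3=3: mid=6
data[mid]=1<3: swap data[2],data[6]; lo=3,mid=7 → [1,1,1,3,3,3,3,3,6]
data[mid]=3=3: mid=8
end: lo=3, hi=7; data = [1,1,1,3,3,3,3,3,6]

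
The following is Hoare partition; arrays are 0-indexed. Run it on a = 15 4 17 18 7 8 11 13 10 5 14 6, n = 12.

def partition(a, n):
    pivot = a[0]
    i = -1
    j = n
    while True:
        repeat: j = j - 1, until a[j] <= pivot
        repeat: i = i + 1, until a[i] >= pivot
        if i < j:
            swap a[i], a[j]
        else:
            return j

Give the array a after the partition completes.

6 4 14 5 7 8 11 13 10 18 17 15

pivot = a[0] = 15; i = -1, j = 12
j→11 (a[11]=6≤15), i→0 (a[0]=15≥15); i<j, swap → 6 4 17 18 7 8 11 13 10 5 14 15
j→10 (a[10]=14≤15), i→2 (a[2]=17≥15); i<j, swap → 6 4 14 18 7 8 11 13 10 5 17 15
j→9 (a[9]=5≤15), i→3 (a[3]=18≥15); i<j, swap → 6 4 14 5 7 8 11 13 10 18 17 15
j→8, i→9; i≥j, return j=8. a = 6 4 14 5 7 8 11 13 10 18 17 15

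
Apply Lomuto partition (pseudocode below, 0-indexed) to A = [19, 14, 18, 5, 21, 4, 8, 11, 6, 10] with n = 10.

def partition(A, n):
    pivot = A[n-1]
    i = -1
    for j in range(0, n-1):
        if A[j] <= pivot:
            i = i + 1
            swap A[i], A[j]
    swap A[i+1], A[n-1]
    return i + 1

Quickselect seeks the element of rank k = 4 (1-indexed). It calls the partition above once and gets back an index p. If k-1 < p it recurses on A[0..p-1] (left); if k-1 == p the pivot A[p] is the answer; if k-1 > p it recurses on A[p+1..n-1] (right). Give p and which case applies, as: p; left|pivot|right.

4; left

pivot=10, i=-1
j=0: 19>10, skip
j=1: 14>10, skip
j=2: 18>10, skip
j=3: 5≤10, i=0, swap(0,3) ⇒ [5, 14, 18, 19, 21, 4, 8, 11, 6, 10]
j=4: 21>10, skip
j=5: 4≤10, i=1, swap(1,5) ⇒ [5, 4, 18, 19, 21, 14, 8, 11, 6, 10]
j=6: 8≤10, i=2, swap(2,6) ⇒ [5, 4, 8, 19, 21, 14, 18, 11, 6, 10]
j=7: 11>10, skip
j=8: 6≤10, i=3, swap(3,8) ⇒ [5, 4, 8, 6, 21, 14, 18, 11, 19, 10]
swap(4,9) ⇒ [5, 4, 8, 6, 10, 14, 18, 11, 19, 21]; return 4
p = 4; k-1 = 3 < 4 ⇒ left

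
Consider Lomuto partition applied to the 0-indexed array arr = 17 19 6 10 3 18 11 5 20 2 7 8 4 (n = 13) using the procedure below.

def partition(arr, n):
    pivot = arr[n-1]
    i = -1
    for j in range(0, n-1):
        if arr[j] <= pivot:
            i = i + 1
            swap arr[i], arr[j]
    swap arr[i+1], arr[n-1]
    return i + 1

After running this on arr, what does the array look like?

pivot=4, i=-1
j=0: 17>4, skip
j=1: 19>4, skip
j=2: 6>4, skip
j=3: 10>4, skip
j=4: 3≤4, i=0, swap(0,4) ⇒ 3 19 6 10 17 18 11 5 20 2 7 8 4
j=5: 18>4, skip
j=6: 11>4, skip
j=7: 5>4, skip
j=8: 20>4, skip
j=9: 2≤4, i=1, swap(1,9) ⇒ 3 2 6 10 17 18 11 5 20 19 7 8 4
j=10: 7>4, skip
j=11: 8>4, skip
swap(2,12) ⇒ 3 2 4 10 17 18 11 5 20 19 7 8 6; return 2

3 2 4 10 17 18 11 5 20 19 7 8 6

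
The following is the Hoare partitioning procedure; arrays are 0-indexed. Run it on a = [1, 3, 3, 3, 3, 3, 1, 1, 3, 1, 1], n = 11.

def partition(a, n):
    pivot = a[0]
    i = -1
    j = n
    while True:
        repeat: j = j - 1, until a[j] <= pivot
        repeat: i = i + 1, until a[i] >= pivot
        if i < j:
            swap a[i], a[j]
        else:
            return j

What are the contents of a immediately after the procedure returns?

pivot = a[0] = 1; i = -1, j = 11
j→10 (a[10]=1≤1), i→0 (a[0]=1≥1); i<j, swap → [1, 3, 3, 3, 3, 3, 1, 1, 3, 1, 1]
j→9 (a[9]=1≤1), i→1 (a[1]=3≥1); i<j, swap → [1, 1, 3, 3, 3, 3, 1, 1, 3, 3, 1]
j→7 (a[7]=1≤1), i→2 (a[2]=3≥1); i<j, swap → [1, 1, 1, 3, 3, 3, 1, 3, 3, 3, 1]
j→6 (a[6]=1≤1), i→3 (a[3]=3≥1); i<j, swap → [1, 1, 1, 1, 3, 3, 3, 3, 3, 3, 1]
j→3, i→4; i≥j, return j=3. a = [1, 1, 1, 1, 3, 3, 3, 3, 3, 3, 1]

[1, 1, 1, 1, 3, 3, 3, 3, 3, 3, 1]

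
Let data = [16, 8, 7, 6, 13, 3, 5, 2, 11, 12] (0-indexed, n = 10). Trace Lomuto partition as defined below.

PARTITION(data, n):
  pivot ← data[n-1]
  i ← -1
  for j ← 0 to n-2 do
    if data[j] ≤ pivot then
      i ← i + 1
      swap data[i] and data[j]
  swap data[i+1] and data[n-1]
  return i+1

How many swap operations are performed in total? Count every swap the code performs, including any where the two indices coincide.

pivot=12, i=-1
j=0: 16>12, skip
j=1: 8≤12, i=0, swap(0,1) ⇒ [8, 16, 7, 6, 13, 3, 5, 2, 11, 12]
j=2: 7≤12, i=1, swap(1,2) ⇒ [8, 7, 16, 6, 13, 3, 5, 2, 11, 12]
j=3: 6≤12, i=2, swap(2,3) ⇒ [8, 7, 6, 16, 13, 3, 5, 2, 11, 12]
j=4: 13>12, skip
j=5: 3≤12, i=3, swap(3,5) ⇒ [8, 7, 6, 3, 13, 16, 5, 2, 11, 12]
j=6: 5≤12, i=4, swap(4,6) ⇒ [8, 7, 6, 3, 5, 16, 13, 2, 11, 12]
j=7: 2≤12, i=5, swap(5,7) ⇒ [8, 7, 6, 3, 5, 2, 13, 16, 11, 12]
j=8: 11≤12, i=6, swap(6,8) ⇒ [8, 7, 6, 3, 5, 2, 11, 16, 13, 12]
swap(7,9) ⇒ [8, 7, 6, 3, 5, 2, 11, 12, 13, 16]; return 7

8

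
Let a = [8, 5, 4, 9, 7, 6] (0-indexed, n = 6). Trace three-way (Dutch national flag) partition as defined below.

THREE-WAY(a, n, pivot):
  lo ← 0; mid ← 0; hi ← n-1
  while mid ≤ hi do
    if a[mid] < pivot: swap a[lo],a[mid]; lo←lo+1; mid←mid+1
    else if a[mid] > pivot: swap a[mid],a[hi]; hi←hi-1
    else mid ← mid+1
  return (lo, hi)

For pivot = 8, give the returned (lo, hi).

(4, 4)

lo=0 mid=0 hi=5
8=8: mid=1
5<8: swap(0,1), lo=1 mid=2 ⇒ [5, 8, 4, 9, 7, 6]
4<8: swap(1,2), lo=2 mid=3 ⇒ [5, 4, 8, 9, 7, 6]
9>8: swap(3,5), hi=4 ⇒ [5, 4, 8, 6, 7, 9]
6<8: swap(2,3), lo=3 mid=4 ⇒ [5, 4, 6, 8, 7, 9]
7<8: swap(3,4), lo=4 mid=5 ⇒ [5, 4, 6, 7, 8, 9]
done. lo=4 hi=4; a=[5, 4, 6, 7, 8, 9]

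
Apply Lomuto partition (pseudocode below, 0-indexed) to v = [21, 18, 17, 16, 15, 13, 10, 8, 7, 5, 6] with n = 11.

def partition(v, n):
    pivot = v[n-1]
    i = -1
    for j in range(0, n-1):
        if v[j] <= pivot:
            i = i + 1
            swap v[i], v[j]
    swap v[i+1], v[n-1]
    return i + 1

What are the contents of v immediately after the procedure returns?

[5, 6, 17, 16, 15, 13, 10, 8, 7, 21, 18]

pivot = v[10] = 6; i = -1
j=0: v[0]=21 > 6 → no swap
j=1: v[1]=18 > 6 → no swap
j=2: v[2]=17 > 6 → no swap
j=3: v[3]=16 > 6 → no swap
j=4: v[4]=15 > 6 → no swap
j=5: v[5]=13 > 6 → no swap
j=6: v[6]=10 > 6 → no swap
j=7: v[7]=8 > 6 → no swap
j=8: v[8]=7 > 6 → no swap
j=9: v[9]=5 ≤ 6 → i=0, swap v[0],v[9] → [5, 18, 17, 16, 15, 13, 10, 8, 7, 21, 6]
final swap v[1],v[10] → [5, 6, 17, 16, 15, 13, 10, 8, 7, 21, 18]; return 1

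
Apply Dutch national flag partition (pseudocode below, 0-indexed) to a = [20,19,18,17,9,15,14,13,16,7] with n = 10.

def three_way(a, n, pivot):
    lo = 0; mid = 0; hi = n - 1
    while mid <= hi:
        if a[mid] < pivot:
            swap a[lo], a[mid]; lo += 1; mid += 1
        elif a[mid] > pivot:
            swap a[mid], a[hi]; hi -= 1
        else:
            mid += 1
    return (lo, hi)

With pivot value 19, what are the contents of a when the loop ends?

lo=0 mid=0 hi=9
20>19: swap(0,9), hi=8 ⇒ [7,19,18,17,9,15,14,13,16,20]
7<19: swap(0,0), lo=1 mid=1 ⇒ [7,19,18,17,9,15,14,13,16,20]
19=19: mid=2
18<19: swap(1,2), lo=2 mid=3 ⇒ [7,18,19,17,9,15,14,13,16,20]
17<19: swap(2,3), lo=3 mid=4 ⇒ [7,18,17,19,9,15,14,13,16,20]
9<19: swap(3,4), lo=4 mid=5 ⇒ [7,18,17,9,19,15,14,13,16,20]
15<19: swap(4,5), lo=5 mid=6 ⇒ [7,18,17,9,15,19,14,13,16,20]
14<19: swap(5,6), lo=6 mid=7 ⇒ [7,18,17,9,15,14,19,13,16,20]
13<19: swap(6,7), lo=7 mid=8 ⇒ [7,18,17,9,15,14,13,19,16,20]
16<19: swap(7,8), lo=8 mid=9 ⇒ [7,18,17,9,15,14,13,16,19,20]
done. lo=8 hi=8; a=[7,18,17,9,15,14,13,16,19,20]

[7,18,17,9,15,14,13,16,19,20]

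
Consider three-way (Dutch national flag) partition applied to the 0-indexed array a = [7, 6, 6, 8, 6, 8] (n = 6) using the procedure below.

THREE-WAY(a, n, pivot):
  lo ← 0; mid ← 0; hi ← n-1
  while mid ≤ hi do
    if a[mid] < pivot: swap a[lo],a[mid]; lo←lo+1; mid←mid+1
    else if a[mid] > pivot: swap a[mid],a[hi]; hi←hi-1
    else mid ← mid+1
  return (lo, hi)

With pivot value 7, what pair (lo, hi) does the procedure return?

lo=0 mid=0 hi=5
7=7: mid=1
6<7: swap(0,1), lo=1 mid=2 ⇒ [6, 7, 6, 8, 6, 8]
6<7: swap(1,2), lo=2 mid=3 ⇒ [6, 6, 7, 8, 6, 8]
8>7: swap(3,5), hi=4 ⇒ [6, 6, 7, 8, 6, 8]
8>7: swap(3,4), hi=3 ⇒ [6, 6, 7, 6, 8, 8]
6<7: swap(2,3), lo=3 mid=4 ⇒ [6, 6, 6, 7, 8, 8]
done. lo=3 hi=3; a=[6, 6, 6, 7, 8, 8]

(3, 3)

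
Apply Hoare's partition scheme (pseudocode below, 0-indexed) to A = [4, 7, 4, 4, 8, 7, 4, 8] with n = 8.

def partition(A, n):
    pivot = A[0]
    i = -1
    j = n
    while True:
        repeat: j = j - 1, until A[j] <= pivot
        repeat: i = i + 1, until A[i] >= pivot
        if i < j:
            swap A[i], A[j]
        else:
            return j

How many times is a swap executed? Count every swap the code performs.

pivot = A[0] = 4; i = -1, j = 8
j→6 (A[6]=4≤4), i→0 (A[0]=4≥4); i<j, swap → [4, 7, 4, 4, 8, 7, 4, 8]
j→3 (A[3]=4≤4), i→1 (A[1]=7≥4); i<j, swap → [4, 4, 4, 7, 8, 7, 4, 8]
j→2, i→2; i≥j, return j=2. A = [4, 4, 4, 7, 8, 7, 4, 8]

2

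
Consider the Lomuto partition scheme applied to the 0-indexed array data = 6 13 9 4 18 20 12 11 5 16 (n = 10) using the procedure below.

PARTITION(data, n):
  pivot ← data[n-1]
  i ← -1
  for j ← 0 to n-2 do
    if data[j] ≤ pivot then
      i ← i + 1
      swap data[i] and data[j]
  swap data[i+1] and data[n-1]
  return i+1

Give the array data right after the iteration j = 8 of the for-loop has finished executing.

6 13 9 4 12 11 5 20 18 16

pivot=16, i=-1
j=0: 6≤16, i=0, swap(0,0) ⇒ 6 13 9 4 18 20 12 11 5 16
j=1: 13≤16, i=1, swap(1,1) ⇒ 6 13 9 4 18 20 12 11 5 16
j=2: 9≤16, i=2, swap(2,2) ⇒ 6 13 9 4 18 20 12 11 5 16
j=3: 4≤16, i=3, swap(3,3) ⇒ 6 13 9 4 18 20 12 11 5 16
j=4: 18>16, skip
j=5: 20>16, skip
j=6: 12≤16, i=4, swap(4,6) ⇒ 6 13 9 4 12 20 18 11 5 16
j=7: 11≤16, i=5, swap(5,7) ⇒ 6 13 9 4 12 11 18 20 5 16
j=8: 5≤16, i=6, swap(6,8) ⇒ 6 13 9 4 12 11 5 20 18 16
(after j=8) data = 6 13 9 4 12 11 5 20 18 16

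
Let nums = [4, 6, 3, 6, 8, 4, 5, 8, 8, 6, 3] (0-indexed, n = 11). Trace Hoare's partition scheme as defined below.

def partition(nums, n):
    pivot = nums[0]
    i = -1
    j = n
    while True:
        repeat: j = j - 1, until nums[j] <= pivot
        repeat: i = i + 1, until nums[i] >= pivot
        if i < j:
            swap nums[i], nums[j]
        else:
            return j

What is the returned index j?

2

pivot=4
j stops at 10 (3), i stops at 0 (4); swap ⇒ [3, 6, 3, 6, 8, 4, 5, 8, 8, 6, 4]
j stops at 5 (4), i stops at 1 (6); swap ⇒ [3, 4, 3, 6, 8, 6, 5, 8, 8, 6, 4]
j stops at 2, i stops at 3; i≥j ⇒ return 2. nums=[3, 4, 3, 6, 8, 6, 5, 8, 8, 6, 4]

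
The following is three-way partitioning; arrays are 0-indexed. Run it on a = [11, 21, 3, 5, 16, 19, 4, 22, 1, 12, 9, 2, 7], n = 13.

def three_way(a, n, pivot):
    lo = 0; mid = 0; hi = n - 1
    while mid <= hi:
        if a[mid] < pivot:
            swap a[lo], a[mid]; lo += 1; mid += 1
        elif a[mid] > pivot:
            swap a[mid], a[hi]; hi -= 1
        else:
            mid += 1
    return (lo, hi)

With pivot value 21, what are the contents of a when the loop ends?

[11, 3, 5, 16, 19, 4, 7, 1, 12, 9, 2, 21, 22]

lo=0 mid=0 hi=12
11<21: swap(0,0), lo=1 mid=1 ⇒ [11, 21, 3, 5, 16, 19, 4, 22, 1, 12, 9, 2, 7]
21=21: mid=2
3<21: swap(1,2), lo=2 mid=3 ⇒ [11, 3, 21, 5, 16, 19, 4, 22, 1, 12, 9, 2, 7]
5<21: swap(2,3), lo=3 mid=4 ⇒ [11, 3, 5, 21, 16, 19, 4, 22, 1, 12, 9, 2, 7]
16<21: swap(3,4), lo=4 mid=5 ⇒ [11, 3, 5, 16, 21, 19, 4, 22, 1, 12, 9, 2, 7]
19<21: swap(4,5), lo=5 mid=6 ⇒ [11, 3, 5, 16, 19, 21, 4, 22, 1, 12, 9, 2, 7]
4<21: swap(5,6), lo=6 mid=7 ⇒ [11, 3, 5, 16, 19, 4, 21, 22, 1, 12, 9, 2, 7]
22>21: swap(7,12), hi=11 ⇒ [11, 3, 5, 16, 19, 4, 21, 7, 1, 12, 9, 2, 22]
7<21: swap(6,7), lo=7 mid=8 ⇒ [11, 3, 5, 16, 19, 4, 7, 21, 1, 12, 9, 2, 22]
1<21: swap(7,8), lo=8 mid=9 ⇒ [11, 3, 5, 16, 19, 4, 7, 1, 21, 12, 9, 2, 22]
12<21: swap(8,9), lo=9 mid=10 ⇒ [11, 3, 5, 16, 19, 4, 7, 1, 12, 21, 9, 2, 22]
9<21: swap(9,10), lo=10 mid=11 ⇒ [11, 3, 5, 16, 19, 4, 7, 1, 12, 9, 21, 2, 22]
2<21: swap(10,11), lo=11 mid=12 ⇒ [11, 3, 5, 16, 19, 4, 7, 1, 12, 9, 2, 21, 22]
done. lo=11 hi=11; a=[11, 3, 5, 16, 19, 4, 7, 1, 12, 9, 2, 21, 22]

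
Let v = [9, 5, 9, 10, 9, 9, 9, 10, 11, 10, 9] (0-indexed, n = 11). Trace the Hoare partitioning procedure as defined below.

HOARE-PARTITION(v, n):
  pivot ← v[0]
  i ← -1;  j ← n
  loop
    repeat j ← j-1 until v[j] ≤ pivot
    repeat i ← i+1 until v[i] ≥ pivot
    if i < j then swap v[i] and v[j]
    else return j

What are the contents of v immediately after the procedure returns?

pivot = v[0] = 9; i = -1, j = 11
j→10 (v[10]=9≤9), i→0 (v[0]=9≥9); i<j, swap → [9, 5, 9, 10, 9, 9, 9, 10, 11, 10, 9]
j→6 (v[6]=9≤9), i→2 (v[2]=9≥9); i<j, swap → [9, 5, 9, 10, 9, 9, 9, 10, 11, 10, 9]
j→5 (v[5]=9≤9), i→3 (v[3]=10≥9); i<j, swap → [9, 5, 9, 9, 9, 10, 9, 10, 11, 10, 9]
j→4, i→4; i≥j, return j=4. v = [9, 5, 9, 9, 9, 10, 9, 10, 11, 10, 9]

[9, 5, 9, 9, 9, 10, 9, 10, 11, 10, 9]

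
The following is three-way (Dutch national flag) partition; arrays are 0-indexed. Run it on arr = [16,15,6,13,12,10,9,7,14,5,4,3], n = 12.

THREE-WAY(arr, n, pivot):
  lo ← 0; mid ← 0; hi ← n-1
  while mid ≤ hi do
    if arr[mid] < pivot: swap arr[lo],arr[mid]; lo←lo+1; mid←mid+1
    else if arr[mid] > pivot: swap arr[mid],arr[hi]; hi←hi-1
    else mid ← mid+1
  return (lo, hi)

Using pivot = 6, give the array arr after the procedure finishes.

[3,4,5,6,10,9,7,14,12,13,15,16]

lo=0 mid=0 hi=11
16>6: swap(0,11), hi=10 ⇒ [3,15,6,13,12,10,9,7,14,5,4,16]
3<6: swap(0,0), lo=1 mid=1 ⇒ [3,15,6,13,12,10,9,7,14,5,4,16]
15>6: swap(1,10), hi=9 ⇒ [3,4,6,13,12,10,9,7,14,5,15,16]
4<6: swap(1,1), lo=2 mid=2 ⇒ [3,4,6,13,12,10,9,7,14,5,15,16]
6=6: mid=3
13>6: swap(3,9), hi=8 ⇒ [3,4,6,5,12,10,9,7,14,13,15,16]
5<6: swap(2,3), lo=3 mid=4 ⇒ [3,4,5,6,12,10,9,7,14,13,15,16]
12>6: swap(4,8), hi=7 ⇒ [3,4,5,6,14,10,9,7,12,13,15,16]
14>6: swap(4,7), hi=6 ⇒ [3,4,5,6,7,10,9,14,12,13,15,16]
7>6: swap(4,6), hi=5 ⇒ [3,4,5,6,9,10,7,14,12,13,15,16]
9>6: swap(4,5), hi=4 ⇒ [3,4,5,6,10,9,7,14,12,13,15,16]
10>6: swap(4,4), hi=3 ⇒ [3,4,5,6,10,9,7,14,12,13,15,16]
done. lo=3 hi=3; arr=[3,4,5,6,10,9,7,14,12,13,15,16]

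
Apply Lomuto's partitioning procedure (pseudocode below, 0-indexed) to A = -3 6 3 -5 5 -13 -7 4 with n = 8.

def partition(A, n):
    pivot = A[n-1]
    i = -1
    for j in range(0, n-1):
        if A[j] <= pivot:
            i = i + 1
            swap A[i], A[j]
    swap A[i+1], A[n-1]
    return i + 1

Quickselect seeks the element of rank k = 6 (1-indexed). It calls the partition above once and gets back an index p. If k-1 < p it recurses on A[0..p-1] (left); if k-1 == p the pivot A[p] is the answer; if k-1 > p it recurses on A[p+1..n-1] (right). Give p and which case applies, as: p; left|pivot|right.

5; pivot

pivot=4, i=-1
j=0: -3≤4, i=0, swap(0,0) ⇒ -3 6 3 -5 5 -13 -7 4
j=1: 6>4, skip
j=2: 3≤4, i=1, swap(1,2) ⇒ -3 3 6 -5 5 -13 -7 4
j=3: -5≤4, i=2, swap(2,3) ⇒ -3 3 -5 6 5 -13 -7 4
j=4: 5>4, skip
j=5: -13≤4, i=3, swap(3,5) ⇒ -3 3 -5 -13 5 6 -7 4
j=6: -7≤4, i=4, swap(4,6) ⇒ -3 3 -5 -13 -7 6 5 4
swap(5,7) ⇒ -3 3 -5 -13 -7 4 5 6; return 5
p = 5; k-1 = 5 == 5 ⇒ pivot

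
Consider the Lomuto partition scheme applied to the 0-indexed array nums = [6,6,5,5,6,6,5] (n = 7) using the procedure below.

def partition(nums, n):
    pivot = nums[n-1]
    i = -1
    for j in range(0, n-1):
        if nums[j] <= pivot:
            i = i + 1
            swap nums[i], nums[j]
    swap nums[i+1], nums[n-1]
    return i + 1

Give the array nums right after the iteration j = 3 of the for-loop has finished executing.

pivot=5, i=-1
j=0: 6>5, skip
j=1: 6>5, skip
j=2: 5≤5, i=0, swap(0,2) ⇒ [5,6,6,5,6,6,5]
j=3: 5≤5, i=1, swap(1,3) ⇒ [5,5,6,6,6,6,5]
(after j=3) nums = [5,5,6,6,6,6,5]

[5,5,6,6,6,6,5]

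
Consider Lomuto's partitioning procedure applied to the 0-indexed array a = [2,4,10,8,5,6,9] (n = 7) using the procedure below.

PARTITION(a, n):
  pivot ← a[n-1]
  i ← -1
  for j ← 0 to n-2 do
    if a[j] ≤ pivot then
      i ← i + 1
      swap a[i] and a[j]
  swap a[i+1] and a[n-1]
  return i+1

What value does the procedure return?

pivot = a[6] = 9; i = -1
j=0: a[0]=2 ≤ 9 → i=0, swap a[0],a[0] (no change) → [2,4,10,8,5,6,9]
j=1: a[1]=4 ≤ 9 → i=1, swap a[1],a[1] (no change) → [2,4,10,8,5,6,9]
j=2: a[2]=10 > 9 → no swap
j=3: a[3]=8 ≤ 9 → i=2, swap a[2],a[3] → [2,4,8,10,5,6,9]
j=4: a[4]=5 ≤ 9 → i=3, swap a[3],a[4] → [2,4,8,5,10,6,9]
j=5: a[5]=6 ≤ 9 → i=4, swap a[4],a[5] → [2,4,8,5,6,10,9]
final swap a[5],a[6] → [2,4,8,5,6,9,10]; return 5

5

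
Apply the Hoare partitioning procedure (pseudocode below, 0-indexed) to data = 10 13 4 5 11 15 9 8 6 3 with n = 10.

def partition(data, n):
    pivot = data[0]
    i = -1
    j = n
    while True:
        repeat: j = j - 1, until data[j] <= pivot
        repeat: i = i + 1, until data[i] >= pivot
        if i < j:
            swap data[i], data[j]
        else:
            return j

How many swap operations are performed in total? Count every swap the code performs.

4

pivot = data[0] = 10; i = -1, j = 10
j→9 (data[9]=3≤10), i→0 (data[0]=10≥10); i<j, swap → 3 13 4 5 11 15 9 8 6 10
j→8 (data[8]=6≤10), i→1 (data[1]=13≥10); i<j, swap → 3 6 4 5 11 15 9 8 13 10
j→7 (data[7]=8≤10), i→4 (data[4]=11≥10); i<j, swap → 3 6 4 5 8 15 9 11 13 10
j→6 (data[6]=9≤10), i→5 (data[5]=15≥10); i<j, swap → 3 6 4 5 8 9 15 11 13 10
j→5, i→6; i≥j, return j=5. data = 3 6 4 5 8 9 15 11 13 10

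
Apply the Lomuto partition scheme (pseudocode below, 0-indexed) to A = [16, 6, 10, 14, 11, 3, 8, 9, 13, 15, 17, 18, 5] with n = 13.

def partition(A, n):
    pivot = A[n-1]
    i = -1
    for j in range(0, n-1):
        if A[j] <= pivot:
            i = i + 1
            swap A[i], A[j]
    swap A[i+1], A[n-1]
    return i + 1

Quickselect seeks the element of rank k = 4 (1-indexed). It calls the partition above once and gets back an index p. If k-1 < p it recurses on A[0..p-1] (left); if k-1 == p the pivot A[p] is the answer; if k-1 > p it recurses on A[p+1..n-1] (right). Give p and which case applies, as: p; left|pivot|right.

pivot = A[12] = 5; i = -1
j=0: A[0]=16 > 5 → no swap
j=1: A[1]=6 > 5 → no swap
j=2: A[2]=10 > 5 → no swap
j=3: A[3]=14 > 5 → no swap
j=4: A[4]=11 > 5 → no swap
j=5: A[5]=3 ≤ 5 → i=0, swap A[0],A[5] → [3, 6, 10, 14, 11, 16, 8, 9, 13, 15, 17, 18, 5]
j=6: A[6]=8 > 5 → no swap
j=7: A[7]=9 > 5 → no swap
j=8: A[8]=13 > 5 → no swap
j=9: A[9]=15 > 5 → no swap
j=10: A[10]=17 > 5 → no swap
j=11: A[11]=18 > 5 → no swap
final swap A[1],A[12] → [3, 5, 10, 14, 11, 16, 8, 9, 13, 15, 17, 18, 6]; return 1
p = 1; k-1 = 3 > 1 ⇒ right

1; right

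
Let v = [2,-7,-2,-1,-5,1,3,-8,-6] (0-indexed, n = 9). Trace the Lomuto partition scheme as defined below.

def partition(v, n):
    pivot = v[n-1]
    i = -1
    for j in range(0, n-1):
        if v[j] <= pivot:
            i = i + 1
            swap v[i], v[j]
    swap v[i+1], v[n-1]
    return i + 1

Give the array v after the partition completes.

pivot=-6, i=-1
j=0: 2>-6, skip
j=1: -7≤-6, i=0, swap(0,1) ⇒ [-7,2,-2,-1,-5,1,3,-8,-6]
j=2: -2>-6, skip
j=3: -1>-6, skip
j=4: -5>-6, skip
j=5: 1>-6, skip
j=6: 3>-6, skip
j=7: -8≤-6, i=1, swap(1,7) ⇒ [-7,-8,-2,-1,-5,1,3,2,-6]
swap(2,8) ⇒ [-7,-8,-6,-1,-5,1,3,2,-2]; return 2

[-7,-8,-6,-1,-5,1,3,2,-2]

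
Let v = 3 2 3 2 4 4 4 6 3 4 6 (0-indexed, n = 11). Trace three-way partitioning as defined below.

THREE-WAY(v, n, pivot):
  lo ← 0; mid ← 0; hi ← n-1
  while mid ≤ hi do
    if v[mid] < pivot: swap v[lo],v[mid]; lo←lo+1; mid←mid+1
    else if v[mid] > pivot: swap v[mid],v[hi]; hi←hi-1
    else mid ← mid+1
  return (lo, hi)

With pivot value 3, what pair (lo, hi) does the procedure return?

(2, 4)

pivot = 3; lo=0, mid=0, hi=10
v[mid]=3=3: mid=1
v[mid]=2<3: swap v[0],v[1]; lo=1,mid=2 → 2 3 3 2 4 4 4 6 3 4 6
v[mid]=3=3: mid=3
v[mid]=2<3: swap v[1],v[3]; lo=2,mid=4 → 2 2 3 3 4 4 4 6 3 4 6
v[mid]=4>3: swap v[4],v[10]; hi=9 → 2 2 3 3 6 4 4 6 3 4 4
v[mid]=6>3: swap v[4],v[9]; hi=8 → 2 2 3 3 4 4 4 6 3 6 4
v[mid]=4>3: swap v[4],v[8]; hi=7 → 2 2 3 3 3 4 4 6 4 6 4
v[mid]=3=3: mid=5
v[mid]=4>3: swap v[5],v[7]; hi=6 → 2 2 3 3 3 6 4 4 4 6 4
v[mid]=6>3: swap v[5],v[6]; hi=5 → 2 2 3 3 3 4 6 4 4 6 4
v[mid]=4>3: swap v[5],v[5]; hi=4 → 2 2 3 3 3 4 6 4 4 6 4
end: lo=2, hi=4; v = 2 2 3 3 3 4 6 4 4 6 4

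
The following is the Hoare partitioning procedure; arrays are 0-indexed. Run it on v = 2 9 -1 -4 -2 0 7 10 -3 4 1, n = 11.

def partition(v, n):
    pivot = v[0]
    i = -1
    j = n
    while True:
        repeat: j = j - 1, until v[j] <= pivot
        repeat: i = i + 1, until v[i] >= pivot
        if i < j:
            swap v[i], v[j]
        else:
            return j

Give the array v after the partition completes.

pivot = v[0] = 2; i = -1, j = 11
j→10 (v[10]=1≤2), i→0 (v[0]=2≥2); i<j, swap → 1 9 -1 -4 -2 0 7 10 -3 4 2
j→8 (v[8]=-3≤2), i→1 (v[1]=9≥2); i<j, swap → 1 -3 -1 -4 -2 0 7 10 9 4 2
j→5, i→6; i≥j, return j=5. v = 1 -3 -1 -4 -2 0 7 10 9 4 2

1 -3 -1 -4 -2 0 7 10 9 4 2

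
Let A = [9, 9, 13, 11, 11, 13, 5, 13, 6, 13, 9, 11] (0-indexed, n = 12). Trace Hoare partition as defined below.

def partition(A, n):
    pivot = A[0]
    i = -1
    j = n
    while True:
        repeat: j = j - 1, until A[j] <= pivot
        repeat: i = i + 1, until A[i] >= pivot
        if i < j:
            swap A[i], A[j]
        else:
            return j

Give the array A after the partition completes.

pivot = A[0] = 9; i = -1, j = 12
j→10 (A[10]=9≤9), i→0 (A[0]=9≥9); i<j, swap → [9, 9, 13, 11, 11, 13, 5, 13, 6, 13, 9, 11]
j→8 (A[8]=6≤9), i→1 (A[1]=9≥9); i<j, swap → [9, 6, 13, 11, 11, 13, 5, 13, 9, 13, 9, 11]
j→6 (A[6]=5≤9), i→2 (A[2]=13≥9); i<j, swap → [9, 6, 5, 11, 11, 13, 13, 13, 9, 13, 9, 11]
j→2, i→3; i≥j, return j=2. A = [9, 6, 5, 11, 11, 13, 13, 13, 9, 13, 9, 11]

[9, 6, 5, 11, 11, 13, 13, 13, 9, 13, 9, 11]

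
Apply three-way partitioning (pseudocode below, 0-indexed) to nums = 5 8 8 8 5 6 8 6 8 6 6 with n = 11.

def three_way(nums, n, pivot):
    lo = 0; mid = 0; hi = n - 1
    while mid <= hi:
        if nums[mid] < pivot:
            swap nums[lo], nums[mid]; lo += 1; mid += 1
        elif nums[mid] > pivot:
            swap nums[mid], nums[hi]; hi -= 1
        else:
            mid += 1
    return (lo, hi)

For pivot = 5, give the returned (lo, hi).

(0, 1)

pivot = 5; lo=0, mid=0, hi=10
nums[mid]=5=5: mid=1
nums[mid]=8>5: swap nums[1],nums[10]; hi=9 → 5 6 8 8 5 6 8 6 8 6 8
nums[mid]=6>5: swap nums[1],nums[9]; hi=8 → 5 6 8 8 5 6 8 6 8 6 8
nums[mid]=6>5: swap nums[1],nums[8]; hi=7 → 5 8 8 8 5 6 8 6 6 6 8
nums[mid]=8>5: swap nums[1],nums[7]; hi=6 → 5 6 8 8 5 6 8 8 6 6 8
nums[mid]=6>5: swap nums[1],nums[6]; hi=5 → 5 8 8 8 5 6 6 8 6 6 8
nums[mid]=8>5: swap nums[1],nums[5]; hi=4 → 5 6 8 8 5 8 6 8 6 6 8
nums[mid]=6>5: swap nums[1],nums[4]; hi=3 → 5 5 8 8 6 8 6 8 6 6 8
nums[mid]=5=5: mid=2
nums[mid]=8>5: swap nums[2],nums[3]; hi=2 → 5 5 8 8 6 8 6 8 6 6 8
nums[mid]=8>5: swap nums[2],nums[2]; hi=1 → 5 5 8 8 6 8 6 8 6 6 8
end: lo=0, hi=1; nums = 5 5 8 8 6 8 6 8 6 6 8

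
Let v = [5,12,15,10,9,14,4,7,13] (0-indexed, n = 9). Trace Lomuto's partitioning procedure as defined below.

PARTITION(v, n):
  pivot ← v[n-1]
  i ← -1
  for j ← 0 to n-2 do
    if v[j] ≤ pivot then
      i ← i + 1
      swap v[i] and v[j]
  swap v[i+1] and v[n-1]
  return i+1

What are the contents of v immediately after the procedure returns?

pivot=13, i=-1
j=0: 5≤13, i=0, swap(0,0) ⇒ [5,12,15,10,9,14,4,7,13]
j=1: 12≤13, i=1, swap(1,1) ⇒ [5,12,15,10,9,14,4,7,13]
j=2: 15>13, skip
j=3: 10≤13, i=2, swap(2,3) ⇒ [5,12,10,15,9,14,4,7,13]
j=4: 9≤13, i=3, swap(3,4) ⇒ [5,12,10,9,15,14,4,7,13]
j=5: 14>13, skip
j=6: 4≤13, i=4, swap(4,6) ⇒ [5,12,10,9,4,14,15,7,13]
j=7: 7≤13, i=5, swap(5,7) ⇒ [5,12,10,9,4,7,15,14,13]
swap(6,8) ⇒ [5,12,10,9,4,7,13,14,15]; return 6

[5,12,10,9,4,7,13,14,15]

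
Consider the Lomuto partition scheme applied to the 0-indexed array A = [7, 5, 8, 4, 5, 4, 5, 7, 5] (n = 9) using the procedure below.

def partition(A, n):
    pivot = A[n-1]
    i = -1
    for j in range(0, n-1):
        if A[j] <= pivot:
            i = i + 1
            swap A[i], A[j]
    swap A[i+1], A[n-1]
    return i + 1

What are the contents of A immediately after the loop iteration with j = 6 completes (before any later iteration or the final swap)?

[5, 4, 5, 4, 5, 7, 8, 7, 5]

pivot=5, i=-1
j=0: 7>5, skip
j=1: 5≤5, i=0, swap(0,1) ⇒ [5, 7, 8, 4, 5, 4, 5, 7, 5]
j=2: 8>5, skip
j=3: 4≤5, i=1, swap(1,3) ⇒ [5, 4, 8, 7, 5, 4, 5, 7, 5]
j=4: 5≤5, i=2, swap(2,4) ⇒ [5, 4, 5, 7, 8, 4, 5, 7, 5]
j=5: 4≤5, i=3, swap(3,5) ⇒ [5, 4, 5, 4, 8, 7, 5, 7, 5]
j=6: 5≤5, i=4, swap(4,6) ⇒ [5, 4, 5, 4, 5, 7, 8, 7, 5]
(after j=6) A = [5, 4, 5, 4, 5, 7, 8, 7, 5]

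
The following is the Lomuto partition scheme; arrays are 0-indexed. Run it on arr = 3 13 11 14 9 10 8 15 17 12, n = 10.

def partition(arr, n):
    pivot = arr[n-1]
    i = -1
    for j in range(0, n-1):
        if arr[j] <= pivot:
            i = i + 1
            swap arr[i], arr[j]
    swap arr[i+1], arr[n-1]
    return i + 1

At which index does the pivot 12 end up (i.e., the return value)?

pivot=12, i=-1
j=0: 3≤12, i=0, swap(0,0) ⇒ 3 13 11 14 9 10 8 15 17 12
j=1: 13>12, skip
j=2: 11≤12, i=1, swap(1,2) ⇒ 3 11 13 14 9 10 8 15 17 12
j=3: 14>12, skip
j=4: 9≤12, i=2, swap(2,4) ⇒ 3 11 9 14 13 10 8 15 17 12
j=5: 10≤12, i=3, swap(3,5) ⇒ 3 11 9 10 13 14 8 15 17 12
j=6: 8≤12, i=4, swap(4,6) ⇒ 3 11 9 10 8 14 13 15 17 12
j=7: 15>12, skip
j=8: 17>12, skip
swap(5,9) ⇒ 3 11 9 10 8 12 13 15 17 14; return 5

5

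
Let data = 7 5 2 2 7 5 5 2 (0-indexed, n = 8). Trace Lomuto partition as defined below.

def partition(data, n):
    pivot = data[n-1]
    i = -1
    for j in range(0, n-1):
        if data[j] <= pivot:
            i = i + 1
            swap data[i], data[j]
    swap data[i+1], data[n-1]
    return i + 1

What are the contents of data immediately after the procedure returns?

2 2 2 5 7 5 5 7

pivot=2, i=-1
j=0: 7>2, skip
j=1: 5>2, skip
j=2: 2≤2, i=0, swap(0,2) ⇒ 2 5 7 2 7 5 5 2
j=3: 2≤2, i=1, swap(1,3) ⇒ 2 2 7 5 7 5 5 2
j=4: 7>2, skip
j=5: 5>2, skip
j=6: 5>2, skip
swap(2,7) ⇒ 2 2 2 5 7 5 5 7; return 2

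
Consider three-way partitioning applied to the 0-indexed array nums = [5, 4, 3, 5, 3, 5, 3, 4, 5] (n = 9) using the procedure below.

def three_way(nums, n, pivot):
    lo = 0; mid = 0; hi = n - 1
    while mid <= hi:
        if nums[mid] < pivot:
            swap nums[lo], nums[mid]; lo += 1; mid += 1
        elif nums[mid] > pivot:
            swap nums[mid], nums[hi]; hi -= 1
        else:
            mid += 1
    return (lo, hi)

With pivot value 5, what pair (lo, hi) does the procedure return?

pivot = 5; lo=0, mid=0, hi=8
nums[mid]=5=5: mid=1
nums[mid]=4<5: swap nums[0],nums[1]; lo=1,mid=2 → [4, 5, 3, 5, 3, 5, 3, 4, 5]
nums[mid]=3<5: swap nums[1],nums[2]; lo=2,mid=3 → [4, 3, 5, 5, 3, 5, 3, 4, 5]
nums[mid]=5=5: mid=4
nums[mid]=3<5: swap nums[2],nums[4]; lo=3,mid=5 → [4, 3, 3, 5, 5, 5, 3, 4, 5]
nums[mid]=5=5: mid=6
nums[mid]=3<5: swap nums[3],nums[6]; lo=4,mid=7 → [4, 3, 3, 3, 5, 5, 5, 4, 5]
nums[mid]=4<5: swap nums[4],nums[7]; lo=5,mid=8 → [4, 3, 3, 3, 4, 5, 5, 5, 5]
nums[mid]=5=5: mid=9
end: lo=5, hi=8; nums = [4, 3, 3, 3, 4, 5, 5, 5, 5]

(5, 8)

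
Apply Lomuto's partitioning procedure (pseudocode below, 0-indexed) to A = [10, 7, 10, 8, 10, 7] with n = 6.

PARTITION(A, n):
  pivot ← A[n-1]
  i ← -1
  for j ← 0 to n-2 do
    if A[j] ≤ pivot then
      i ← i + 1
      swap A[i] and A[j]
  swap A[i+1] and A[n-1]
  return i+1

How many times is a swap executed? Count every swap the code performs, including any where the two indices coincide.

2

pivot=7, i=-1
j=0: 10>7, skip
j=1: 7≤7, i=0, swap(0,1) ⇒ [7, 10, 10, 8, 10, 7]
j=2: 10>7, skip
j=3: 8>7, skip
j=4: 10>7, skip
swap(1,5) ⇒ [7, 7, 10, 8, 10, 10]; return 1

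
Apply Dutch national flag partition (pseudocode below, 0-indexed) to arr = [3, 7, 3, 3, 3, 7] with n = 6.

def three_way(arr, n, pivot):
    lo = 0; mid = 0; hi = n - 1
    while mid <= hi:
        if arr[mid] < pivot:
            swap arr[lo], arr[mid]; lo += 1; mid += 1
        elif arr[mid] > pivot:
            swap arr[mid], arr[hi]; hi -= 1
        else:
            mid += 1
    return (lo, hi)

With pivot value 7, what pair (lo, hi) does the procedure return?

lo=0 mid=0 hi=5
3<7: swap(0,0), lo=1 mid=1 ⇒ [3, 7, 3, 3, 3, 7]
7=7: mid=2
3<7: swap(1,2), lo=2 mid=3 ⇒ [3, 3, 7, 3, 3, 7]
3<7: swap(2,3), lo=3 mid=4 ⇒ [3, 3, 3, 7, 3, 7]
3<7: swap(3,4), lo=4 mid=5 ⇒ [3, 3, 3, 3, 7, 7]
7=7: mid=6
done. lo=4 hi=5; arr=[3, 3, 3, 3, 7, 7]

(4, 5)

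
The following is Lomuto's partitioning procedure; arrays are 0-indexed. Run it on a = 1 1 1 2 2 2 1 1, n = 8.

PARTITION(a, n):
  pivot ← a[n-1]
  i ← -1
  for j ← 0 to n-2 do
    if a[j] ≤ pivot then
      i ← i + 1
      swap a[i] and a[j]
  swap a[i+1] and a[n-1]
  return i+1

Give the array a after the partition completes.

1 1 1 1 1 2 2 2

pivot = a[7] = 1; i = -1
j=0: a[0]=1 ≤ 1 → i=0, swap a[0],a[0] (no change) → 1 1 1 2 2 2 1 1
j=1: a[1]=1 ≤ 1 → i=1, swap a[1],a[1] (no change) → 1 1 1 2 2 2 1 1
j=2: a[2]=1 ≤ 1 → i=2, swap a[2],a[2] (no change) → 1 1 1 2 2 2 1 1
j=3: a[3]=2 > 1 → no swap
j=4: a[4]=2 > 1 → no swap
j=5: a[5]=2 > 1 → no swap
j=6: a[6]=1 ≤ 1 → i=3, swap a[3],a[6] → 1 1 1 1 2 2 2 1
final swap a[4],a[7] → 1 1 1 1 1 2 2 2; return 4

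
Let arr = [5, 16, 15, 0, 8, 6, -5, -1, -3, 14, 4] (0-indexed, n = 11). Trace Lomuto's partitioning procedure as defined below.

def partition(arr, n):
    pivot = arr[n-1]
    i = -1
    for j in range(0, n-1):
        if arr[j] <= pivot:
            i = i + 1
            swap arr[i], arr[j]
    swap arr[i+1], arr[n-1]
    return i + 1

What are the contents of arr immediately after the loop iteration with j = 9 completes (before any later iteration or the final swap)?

pivot = arr[10] = 4; i = -1
j=0: arr[0]=5 > 4 → no swap
j=1: arr[1]=16 > 4 → no swap
j=2: arr[2]=15 > 4 → no swap
j=3: arr[3]=0 ≤ 4 → i=0, swap arr[0],arr[3] → [0, 16, 15, 5, 8, 6, -5, -1, -3, 14, 4]
j=4: arr[4]=8 > 4 → no swap
j=5: arr[5]=6 > 4 → no swap
j=6: arr[6]=-5 ≤ 4 → i=1, swap arr[1],arr[6] → [0, -5, 15, 5, 8, 6, 16, -1, -3, 14, 4]
j=7: arr[7]=-1 ≤ 4 → i=2, swap arr[2],arr[7] → [0, -5, -1, 5, 8, 6, 16, 15, -3, 14, 4]
j=8: arr[8]=-3 ≤ 4 → i=3, swap arr[3],arr[8] → [0, -5, -1, -3, 8, 6, 16, 15, 5, 14, 4]
j=9: arr[9]=14 > 4 → no swap
(after j=9) arr = [0, -5, -1, -3, 8, 6, 16, 15, 5, 14, 4]

[0, -5, -1, -3, 8, 6, 16, 15, 5, 14, 4]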